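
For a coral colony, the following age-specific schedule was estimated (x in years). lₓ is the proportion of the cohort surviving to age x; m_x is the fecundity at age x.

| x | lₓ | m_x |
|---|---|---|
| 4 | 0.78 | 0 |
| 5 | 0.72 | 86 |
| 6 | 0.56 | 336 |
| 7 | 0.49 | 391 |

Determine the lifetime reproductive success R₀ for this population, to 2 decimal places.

441.67

R₀ = Σ lₓ m_x:
  age 4: 0.78 × 0 = 0.0000
  age 5: 0.72 × 86 = 61.9200
  age 6: 0.56 × 336 = 188.1600
  age 7: 0.49 × 391 = 191.5900
R₀ = 0.0000 + 61.9200 + 188.1600 + 191.5900 = 441.6700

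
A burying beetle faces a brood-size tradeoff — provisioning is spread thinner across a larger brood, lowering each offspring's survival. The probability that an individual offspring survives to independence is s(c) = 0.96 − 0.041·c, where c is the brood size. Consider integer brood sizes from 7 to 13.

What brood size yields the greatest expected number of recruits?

12

Expected recruits = c × s(c):
  c=7: 7 × 0.673 = 4.711
  c=8: 8 × 0.632 = 5.056
  c=9: 9 × 0.591 = 5.319
  c=10: 10 × 0.550 = 5.500
  c=11: 11 × 0.509 = 5.599
  c=12: 12 × 0.468 = 5.616
  c=13: 13 × 0.427 = 5.551
Maximum at c = 12 (5.616 recruits).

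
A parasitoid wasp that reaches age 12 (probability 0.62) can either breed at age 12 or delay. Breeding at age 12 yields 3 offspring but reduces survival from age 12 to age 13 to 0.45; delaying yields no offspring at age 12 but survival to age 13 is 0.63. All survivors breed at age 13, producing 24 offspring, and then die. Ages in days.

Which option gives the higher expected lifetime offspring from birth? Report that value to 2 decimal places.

9.37

breed at age 12: R₀ = 0.62 × (3 + 0.45 × 24) = 0.62 × 13.8000 = 8.5560
delay to age 13: R₀ = 0.62 × (0.63 × 24) = 0.62 × 15.1200 = 9.3744
Higher: delay to age 13 (9.3744).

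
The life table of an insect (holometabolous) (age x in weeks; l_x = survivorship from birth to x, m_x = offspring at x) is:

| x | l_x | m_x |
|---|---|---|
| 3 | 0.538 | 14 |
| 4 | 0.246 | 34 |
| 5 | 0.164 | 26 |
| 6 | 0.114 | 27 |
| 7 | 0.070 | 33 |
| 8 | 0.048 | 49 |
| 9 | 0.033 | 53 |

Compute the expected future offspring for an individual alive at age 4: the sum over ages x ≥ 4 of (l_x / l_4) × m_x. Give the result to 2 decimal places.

89.91

l_4 = 0.246. Conditional survival from age 4 to x is l_x / l_4.
  x=4: (0.246/0.246) × 34 = 34.0000
  x=5: (0.164/0.246) × 26 = 17.3333
  x=6: (0.114/0.246) × 27 = 12.5122
  x=7: (0.070/0.246) × 33 = 9.3902
  x=8: (0.048/0.246) × 49 = 9.5610
  x=9: (0.033/0.246) × 53 = 7.1098
Sum = 34.0000 + 17.3333 + 12.5122 + 9.3902 + 9.5610 + 7.1098 = 89.9065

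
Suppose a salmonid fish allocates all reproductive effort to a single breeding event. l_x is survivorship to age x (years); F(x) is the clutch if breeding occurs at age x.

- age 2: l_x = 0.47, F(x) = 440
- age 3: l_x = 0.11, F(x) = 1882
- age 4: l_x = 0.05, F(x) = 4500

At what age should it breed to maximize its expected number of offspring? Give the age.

Expected offspring if breeding at age x = l_x × F(x):
  age 2: 0.47 × 440 = 206.800
  age 3: 0.11 × 1882 = 207.020
  age 4: 0.05 × 4500 = 225.000
Maximum at age 4 (225.000).

4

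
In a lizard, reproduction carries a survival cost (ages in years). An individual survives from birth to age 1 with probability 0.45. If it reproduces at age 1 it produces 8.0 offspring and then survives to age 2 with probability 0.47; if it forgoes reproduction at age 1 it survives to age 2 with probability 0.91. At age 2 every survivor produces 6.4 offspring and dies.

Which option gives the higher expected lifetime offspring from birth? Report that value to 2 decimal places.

breed at age 1: R₀ = 0.45 × (8.0 + 0.47 × 6.4) = 0.45 × 11.0080 = 4.9536
delay to age 2: R₀ = 0.45 × (0.91 × 6.4) = 0.45 × 5.8240 = 2.6208
Higher: breed at age 1 (4.9536).

4.95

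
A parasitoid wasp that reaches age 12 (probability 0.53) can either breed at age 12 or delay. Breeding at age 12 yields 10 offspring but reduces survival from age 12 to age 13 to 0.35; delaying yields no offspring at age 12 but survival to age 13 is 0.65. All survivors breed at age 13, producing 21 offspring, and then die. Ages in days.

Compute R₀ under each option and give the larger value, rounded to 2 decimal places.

breed at age 12: R₀ = 0.53 × (10 + 0.35 × 21) = 0.53 × 17.3500 = 9.1955
delay to age 13: R₀ = 0.53 × (0.65 × 21) = 0.53 × 13.6500 = 7.2345
Higher: breed at age 12 (9.1955).

9.20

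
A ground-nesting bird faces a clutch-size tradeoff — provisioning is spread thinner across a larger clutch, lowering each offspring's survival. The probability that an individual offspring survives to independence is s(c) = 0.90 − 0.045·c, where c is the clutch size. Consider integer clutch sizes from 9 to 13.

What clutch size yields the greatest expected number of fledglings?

10

Expected fledglings = c × s(c):
  c=9: 9 × 0.495 = 4.455
  c=10: 10 × 0.450 = 4.500
  c=11: 11 × 0.405 = 4.455
  c=12: 12 × 0.360 = 4.320
  c=13: 13 × 0.315 = 4.095
Maximum at c = 10 (4.500 fledglings).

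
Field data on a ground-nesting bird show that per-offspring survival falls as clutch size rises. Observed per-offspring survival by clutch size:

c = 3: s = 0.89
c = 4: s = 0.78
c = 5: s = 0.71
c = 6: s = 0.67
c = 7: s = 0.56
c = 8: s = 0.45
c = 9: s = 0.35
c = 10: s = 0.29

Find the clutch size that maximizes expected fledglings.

Expected fledglings = c × s(c):
  c=3: 3 × 0.89 = 2.670
  c=4: 4 × 0.78 = 3.120
  c=5: 5 × 0.71 = 3.550
  c=6: 6 × 0.67 = 4.020
  c=7: 7 × 0.56 = 3.920
  c=8: 8 × 0.45 = 3.600
  c=9: 9 × 0.35 = 3.150
  c=10: 10 × 0.29 = 2.900
Maximum at c = 6 (4.020 fledglings).

6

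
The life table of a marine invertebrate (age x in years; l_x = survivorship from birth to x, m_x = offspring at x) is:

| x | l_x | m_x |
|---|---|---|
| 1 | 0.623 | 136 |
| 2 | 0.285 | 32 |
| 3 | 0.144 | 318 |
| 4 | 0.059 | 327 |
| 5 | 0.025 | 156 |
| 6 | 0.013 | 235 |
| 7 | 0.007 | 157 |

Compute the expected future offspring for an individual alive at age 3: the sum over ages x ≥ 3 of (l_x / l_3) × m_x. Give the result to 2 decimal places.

l_3 = 0.144. Conditional survival from age 3 to x is l_x / l_3.
  x=3: (0.144/0.144) × 318 = 318.0000
  x=4: (0.059/0.144) × 327 = 133.9792
  x=5: (0.025/0.144) × 156 = 27.0833
  x=6: (0.013/0.144) × 235 = 21.2153
  x=7: (0.007/0.144) × 157 = 7.6319
Sum = 318.0000 + 133.9792 + 27.0833 + 21.2153 + 7.6319 = 507.9097

507.91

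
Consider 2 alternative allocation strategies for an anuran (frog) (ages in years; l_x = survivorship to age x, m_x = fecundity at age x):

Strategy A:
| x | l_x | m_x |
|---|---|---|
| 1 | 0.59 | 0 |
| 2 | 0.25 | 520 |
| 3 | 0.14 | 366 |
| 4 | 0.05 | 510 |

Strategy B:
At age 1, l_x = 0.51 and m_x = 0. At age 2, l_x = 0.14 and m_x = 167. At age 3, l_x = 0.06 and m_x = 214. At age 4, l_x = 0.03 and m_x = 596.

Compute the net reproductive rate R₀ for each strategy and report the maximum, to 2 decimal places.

206.74

Strategy A: R₀ = 0.59×0 + 0.25×520 + 0.14×366 + 0.05×510 = 206.7400
Strategy B: R₀ = 0.51×0 + 0.14×167 + 0.06×214 + 0.03×596 = 54.1000
Highest R₀: strategy A with 206.7400.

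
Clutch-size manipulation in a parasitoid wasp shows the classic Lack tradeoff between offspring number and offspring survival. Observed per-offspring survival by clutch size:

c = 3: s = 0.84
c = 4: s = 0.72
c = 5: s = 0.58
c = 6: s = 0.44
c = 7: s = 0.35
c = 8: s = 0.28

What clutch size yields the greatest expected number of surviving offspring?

5

Expected surviving offspring = c × s(c):
  c=3: 3 × 0.84 = 2.520
  c=4: 4 × 0.72 = 2.880
  c=5: 5 × 0.58 = 2.900
  c=6: 6 × 0.44 = 2.640
  c=7: 7 × 0.35 = 2.450
  c=8: 8 × 0.28 = 2.240
Maximum at c = 5 (2.900 surviving offspring).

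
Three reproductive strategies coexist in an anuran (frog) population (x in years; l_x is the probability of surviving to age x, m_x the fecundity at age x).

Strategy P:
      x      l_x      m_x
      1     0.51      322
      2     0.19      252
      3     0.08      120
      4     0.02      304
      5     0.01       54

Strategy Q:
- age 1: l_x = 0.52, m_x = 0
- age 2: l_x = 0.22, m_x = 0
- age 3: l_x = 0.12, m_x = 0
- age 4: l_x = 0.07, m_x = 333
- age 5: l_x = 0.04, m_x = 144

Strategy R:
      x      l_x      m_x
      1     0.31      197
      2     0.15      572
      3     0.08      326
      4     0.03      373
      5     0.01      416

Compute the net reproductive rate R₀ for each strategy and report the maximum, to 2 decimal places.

Strategy P: R₀ = 0.51×322 + 0.19×252 + 0.08×120 + 0.02×304 + 0.01×54 = 228.3200
Strategy Q: R₀ = 0.52×0 + 0.22×0 + 0.12×0 + 0.07×333 + 0.04×144 = 29.0700
Strategy R: R₀ = 0.31×197 + 0.15×572 + 0.08×326 + 0.03×373 + 0.01×416 = 188.3000
Highest R₀: strategy P with 228.3200.

228.32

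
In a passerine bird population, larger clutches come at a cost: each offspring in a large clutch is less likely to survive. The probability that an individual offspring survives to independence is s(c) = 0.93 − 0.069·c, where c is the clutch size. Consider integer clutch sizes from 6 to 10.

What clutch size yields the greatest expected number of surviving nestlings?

Expected surviving nestlings = c × s(c):
  c=6: 6 × 0.516 = 3.096
  c=7: 7 × 0.447 = 3.129
  c=8: 8 × 0.378 = 3.024
  c=9: 9 × 0.309 = 2.781
  c=10: 10 × 0.240 = 2.400
Maximum at c = 7 (3.129 surviving nestlings).

7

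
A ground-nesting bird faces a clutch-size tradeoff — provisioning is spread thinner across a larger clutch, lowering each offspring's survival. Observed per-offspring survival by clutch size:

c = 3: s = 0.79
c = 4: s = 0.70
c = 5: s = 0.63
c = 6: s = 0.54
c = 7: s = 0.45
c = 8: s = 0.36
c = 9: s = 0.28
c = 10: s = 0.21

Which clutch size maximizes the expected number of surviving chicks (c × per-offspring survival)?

6

Expected surviving chicks = c × s(c):
  c=3: 3 × 0.79 = 2.370
  c=4: 4 × 0.70 = 2.800
  c=5: 5 × 0.63 = 3.150
  c=6: 6 × 0.54 = 3.240
  c=7: 7 × 0.45 = 3.150
  c=8: 8 × 0.36 = 2.880
  c=9: 9 × 0.28 = 2.520
  c=10: 10 × 0.21 = 2.100
Maximum at c = 6 (3.240 surviving chicks).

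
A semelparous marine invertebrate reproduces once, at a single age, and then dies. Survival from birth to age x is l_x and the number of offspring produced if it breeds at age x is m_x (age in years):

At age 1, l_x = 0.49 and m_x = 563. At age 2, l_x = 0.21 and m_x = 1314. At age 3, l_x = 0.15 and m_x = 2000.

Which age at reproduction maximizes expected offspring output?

3

Expected offspring if breeding at age x = l_x × m_x:
  age 1: 0.49 × 563 = 275.870
  age 2: 0.21 × 1314 = 275.940
  age 3: 0.15 × 2000 = 300.000
Maximum at age 3 (300.000).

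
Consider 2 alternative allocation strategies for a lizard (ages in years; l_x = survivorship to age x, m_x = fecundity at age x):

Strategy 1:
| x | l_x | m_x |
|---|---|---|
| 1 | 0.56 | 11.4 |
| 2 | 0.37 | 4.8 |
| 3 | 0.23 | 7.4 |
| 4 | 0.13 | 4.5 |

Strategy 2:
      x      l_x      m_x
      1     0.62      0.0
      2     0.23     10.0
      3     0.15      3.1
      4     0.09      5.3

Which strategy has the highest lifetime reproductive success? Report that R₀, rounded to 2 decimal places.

Strategy 1: R₀ = 0.56×11.4 + 0.37×4.8 + 0.23×7.4 + 0.13×4.5 = 10.4470
Strategy 2: R₀ = 0.62×0.0 + 0.23×10.0 + 0.15×3.1 + 0.09×5.3 = 3.2420
Highest R₀: strategy 1 with 10.4470.

10.45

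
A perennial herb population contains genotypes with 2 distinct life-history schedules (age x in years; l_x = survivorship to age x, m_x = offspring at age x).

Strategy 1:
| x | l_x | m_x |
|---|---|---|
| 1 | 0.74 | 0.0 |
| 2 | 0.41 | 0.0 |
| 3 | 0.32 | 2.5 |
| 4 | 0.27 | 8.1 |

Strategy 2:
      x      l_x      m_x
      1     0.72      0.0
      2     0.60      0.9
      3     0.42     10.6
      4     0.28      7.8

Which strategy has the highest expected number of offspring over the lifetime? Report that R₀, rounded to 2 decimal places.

7.18

Strategy 1: R₀ = 0.74×0.0 + 0.41×0.0 + 0.32×2.5 + 0.27×8.1 = 2.9870
Strategy 2: R₀ = 0.72×0.0 + 0.60×0.9 + 0.42×10.6 + 0.28×7.8 = 7.1760
Highest R₀: strategy 2 with 7.1760.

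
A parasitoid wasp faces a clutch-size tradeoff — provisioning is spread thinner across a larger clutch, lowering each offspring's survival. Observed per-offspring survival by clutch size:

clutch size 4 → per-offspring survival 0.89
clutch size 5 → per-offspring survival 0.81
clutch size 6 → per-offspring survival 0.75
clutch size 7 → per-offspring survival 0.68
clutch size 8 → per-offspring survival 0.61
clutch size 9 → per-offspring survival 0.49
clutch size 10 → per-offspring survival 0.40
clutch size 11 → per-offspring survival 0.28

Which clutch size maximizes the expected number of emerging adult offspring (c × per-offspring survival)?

8

Expected emerging adult offspring = c × s(c):
  c=4: 4 × 0.89 = 3.560
  c=5: 5 × 0.81 = 4.050
  c=6: 6 × 0.75 = 4.500
  c=7: 7 × 0.68 = 4.760
  c=8: 8 × 0.61 = 4.880
  c=9: 9 × 0.49 = 4.410
  c=10: 10 × 0.40 = 4.000
  c=11: 11 × 0.28 = 3.080
Maximum at c = 8 (4.880 emerging adult offspring).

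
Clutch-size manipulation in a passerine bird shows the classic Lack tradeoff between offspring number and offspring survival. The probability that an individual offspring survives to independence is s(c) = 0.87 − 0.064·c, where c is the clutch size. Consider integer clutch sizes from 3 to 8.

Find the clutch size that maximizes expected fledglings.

Expected fledglings = c × s(c):
  c=3: 3 × 0.678 = 2.034
  c=4: 4 × 0.614 = 2.456
  c=5: 5 × 0.550 = 2.750
  c=6: 6 × 0.486 = 2.916
  c=7: 7 × 0.422 = 2.954
  c=8: 8 × 0.358 = 2.864
Maximum at c = 7 (2.954 fledglings).

7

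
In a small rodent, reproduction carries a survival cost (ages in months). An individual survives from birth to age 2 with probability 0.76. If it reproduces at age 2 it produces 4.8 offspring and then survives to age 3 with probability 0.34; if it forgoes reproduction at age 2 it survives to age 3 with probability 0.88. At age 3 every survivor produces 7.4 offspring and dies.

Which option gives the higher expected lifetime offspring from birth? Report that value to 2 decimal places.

5.56

breed at age 2: R₀ = 0.76 × (4.8 + 0.34 × 7.4) = 0.76 × 7.3160 = 5.5602
delay to age 3: R₀ = 0.76 × (0.88 × 7.4) = 0.76 × 6.5120 = 4.9491
Higher: breed at age 2 (5.5602).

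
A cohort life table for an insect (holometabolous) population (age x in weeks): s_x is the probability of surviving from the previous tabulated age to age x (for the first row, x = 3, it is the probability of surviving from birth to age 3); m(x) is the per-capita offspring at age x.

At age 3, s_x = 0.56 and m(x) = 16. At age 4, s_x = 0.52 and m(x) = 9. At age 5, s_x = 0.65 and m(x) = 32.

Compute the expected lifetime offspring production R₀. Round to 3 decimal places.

17.638

Survivorship from birth: l_x = s_3·s_4·…·s_x.
  l_3 = 0.56000
  l_4 = 0.29120
  l_5 = 0.18928
R₀ = Σ l_x m(x):
  age 3: 0.56000 × 16 = 8.9600
  age 4: 0.29120 × 9 = 2.6208
  age 5: 0.18928 × 32 = 6.0570
R₀ = 8.9600 + 2.6208 + 6.0570 = 17.6378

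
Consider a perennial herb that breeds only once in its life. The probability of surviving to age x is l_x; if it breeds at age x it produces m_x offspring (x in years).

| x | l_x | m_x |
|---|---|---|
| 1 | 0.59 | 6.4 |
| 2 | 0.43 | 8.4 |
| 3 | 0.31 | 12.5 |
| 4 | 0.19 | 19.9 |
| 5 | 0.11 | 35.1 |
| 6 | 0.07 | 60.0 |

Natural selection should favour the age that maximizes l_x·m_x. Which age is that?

6

Expected offspring if breeding at age x = l_x × m_x:
  age 1: 0.59 × 6.4 = 3.776
  age 2: 0.43 × 8.4 = 3.612
  age 3: 0.31 × 12.5 = 3.875
  age 4: 0.19 × 19.9 = 3.781
  age 5: 0.11 × 35.1 = 3.861
  age 6: 0.07 × 60.0 = 4.200
Maximum at age 6 (4.200).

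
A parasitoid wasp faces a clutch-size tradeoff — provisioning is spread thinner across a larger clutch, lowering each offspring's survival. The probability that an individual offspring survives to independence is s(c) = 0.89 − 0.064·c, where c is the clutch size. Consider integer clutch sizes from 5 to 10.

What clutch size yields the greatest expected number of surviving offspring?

Expected surviving offspring = c × s(c):
  c=5: 5 × 0.570 = 2.850
  c=6: 6 × 0.506 = 3.036
  c=7: 7 × 0.442 = 3.094
  c=8: 8 × 0.378 = 3.024
  c=9: 9 × 0.314 = 2.826
  c=10: 10 × 0.250 = 2.500
Maximum at c = 7 (3.094 surviving offspring).

7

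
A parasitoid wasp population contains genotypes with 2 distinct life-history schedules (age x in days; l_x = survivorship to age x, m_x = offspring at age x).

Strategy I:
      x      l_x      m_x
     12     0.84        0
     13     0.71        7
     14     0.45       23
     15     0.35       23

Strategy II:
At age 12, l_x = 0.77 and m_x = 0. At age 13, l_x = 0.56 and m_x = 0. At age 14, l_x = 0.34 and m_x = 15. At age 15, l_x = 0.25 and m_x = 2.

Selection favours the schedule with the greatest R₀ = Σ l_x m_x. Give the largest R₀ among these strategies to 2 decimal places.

Strategy I: R₀ = 0.84×0 + 0.71×7 + 0.45×23 + 0.35×23 = 23.3700
Strategy II: R₀ = 0.77×0 + 0.56×0 + 0.34×15 + 0.25×2 = 5.6000
Highest R₀: strategy I with 23.3700.

23.37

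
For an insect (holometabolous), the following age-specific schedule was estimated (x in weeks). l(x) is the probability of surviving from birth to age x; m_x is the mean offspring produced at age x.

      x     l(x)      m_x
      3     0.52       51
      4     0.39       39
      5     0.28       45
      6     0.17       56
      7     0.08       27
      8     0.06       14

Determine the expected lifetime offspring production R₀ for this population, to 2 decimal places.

66.85

R₀ = Σ l(x) m_x:
  age 3: 0.52 × 51 = 26.5200
  age 4: 0.39 × 39 = 15.2100
  age 5: 0.28 × 45 = 12.6000
  age 6: 0.17 × 56 = 9.5200
  age 7: 0.08 × 27 = 2.1600
  age 8: 0.06 × 14 = 0.8400
R₀ = 26.5200 + 15.2100 + 12.6000 + 9.5200 + 2.1600 + 0.8400 = 66.8500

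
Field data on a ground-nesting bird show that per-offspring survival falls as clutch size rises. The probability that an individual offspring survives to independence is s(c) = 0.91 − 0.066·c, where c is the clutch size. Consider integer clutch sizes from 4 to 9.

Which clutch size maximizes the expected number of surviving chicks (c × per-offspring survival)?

Expected surviving chicks = c × s(c):
  c=4: 4 × 0.646 = 2.584
  c=5: 5 × 0.580 = 2.900
  c=6: 6 × 0.514 = 3.084
  c=7: 7 × 0.448 = 3.136
  c=8: 8 × 0.382 = 3.056
  c=9: 9 × 0.316 = 2.844
Maximum at c = 7 (3.136 surviving chicks).

7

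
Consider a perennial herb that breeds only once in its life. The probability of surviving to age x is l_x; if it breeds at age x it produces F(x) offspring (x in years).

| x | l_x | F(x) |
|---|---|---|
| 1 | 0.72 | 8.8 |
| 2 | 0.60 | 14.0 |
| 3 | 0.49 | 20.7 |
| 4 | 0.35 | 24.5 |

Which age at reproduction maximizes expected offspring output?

Expected offspring if breeding at age x = l_x × F(x):
  age 1: 0.72 × 8.8 = 6.336
  age 2: 0.60 × 14.0 = 8.400
  age 3: 0.49 × 20.7 = 10.143
  age 4: 0.35 × 24.5 = 8.575
Maximum at age 3 (10.143).

3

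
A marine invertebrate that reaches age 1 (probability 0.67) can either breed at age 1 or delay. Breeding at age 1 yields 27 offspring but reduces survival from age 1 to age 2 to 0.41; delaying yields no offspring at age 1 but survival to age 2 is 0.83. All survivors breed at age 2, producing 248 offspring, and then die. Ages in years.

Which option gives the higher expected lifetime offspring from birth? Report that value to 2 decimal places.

breed at age 1: R₀ = 0.67 × (27 + 0.41 × 248) = 0.67 × 128.6800 = 86.2156
delay to age 2: R₀ = 0.67 × (0.83 × 248) = 0.67 × 205.8400 = 137.9128
Higher: delay to age 2 (137.9128).

137.91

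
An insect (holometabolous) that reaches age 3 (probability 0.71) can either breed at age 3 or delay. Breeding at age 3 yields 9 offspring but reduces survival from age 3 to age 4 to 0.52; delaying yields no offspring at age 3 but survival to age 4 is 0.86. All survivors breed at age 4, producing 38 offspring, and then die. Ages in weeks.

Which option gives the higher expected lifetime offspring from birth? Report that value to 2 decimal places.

23.20

breed at age 3: R₀ = 0.71 × (9 + 0.52 × 38) = 0.71 × 28.7600 = 20.4196
delay to age 4: R₀ = 0.71 × (0.86 × 38) = 0.71 × 32.6800 = 23.2028
Higher: delay to age 4 (23.2028).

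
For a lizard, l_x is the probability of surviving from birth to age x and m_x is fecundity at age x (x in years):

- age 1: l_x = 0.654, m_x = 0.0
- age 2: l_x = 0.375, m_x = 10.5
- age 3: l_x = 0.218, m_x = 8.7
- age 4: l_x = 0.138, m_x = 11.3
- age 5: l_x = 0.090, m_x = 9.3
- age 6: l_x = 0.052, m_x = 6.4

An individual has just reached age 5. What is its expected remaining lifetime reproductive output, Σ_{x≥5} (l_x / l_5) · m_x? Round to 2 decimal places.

13.00

l_5 = 0.090. Conditional survival from age 5 to x is l_x / l_5.
  x=5: (0.090/0.090) × 9.3 = 9.3000
  x=6: (0.052/0.090) × 6.4 = 3.6978
Sum = 9.3000 + 3.6978 = 12.9978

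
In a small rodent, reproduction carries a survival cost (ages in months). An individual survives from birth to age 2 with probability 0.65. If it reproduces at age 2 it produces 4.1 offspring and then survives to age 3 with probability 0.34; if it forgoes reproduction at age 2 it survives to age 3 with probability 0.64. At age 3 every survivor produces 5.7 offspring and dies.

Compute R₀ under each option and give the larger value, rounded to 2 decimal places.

breed at age 2: R₀ = 0.65 × (4.1 + 0.34 × 5.7) = 0.65 × 6.0380 = 3.9247
delay to age 3: R₀ = 0.65 × (0.64 × 5.7) = 0.65 × 3.6480 = 2.3712
Higher: breed at age 2 (3.9247).

3.92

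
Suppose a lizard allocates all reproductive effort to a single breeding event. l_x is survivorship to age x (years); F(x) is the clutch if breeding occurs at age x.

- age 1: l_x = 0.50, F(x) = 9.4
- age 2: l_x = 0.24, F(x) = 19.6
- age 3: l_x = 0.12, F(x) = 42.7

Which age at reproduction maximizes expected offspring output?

Expected offspring if breeding at age x = l_x × F(x):
  age 1: 0.50 × 9.4 = 4.700
  age 2: 0.24 × 19.6 = 4.704
  age 3: 0.12 × 42.7 = 5.124
Maximum at age 3 (5.124).

3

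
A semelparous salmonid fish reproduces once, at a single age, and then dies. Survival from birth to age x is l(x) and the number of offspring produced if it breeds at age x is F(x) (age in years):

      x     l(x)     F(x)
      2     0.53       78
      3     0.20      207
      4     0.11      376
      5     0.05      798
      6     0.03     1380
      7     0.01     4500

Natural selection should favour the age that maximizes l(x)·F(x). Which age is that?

7

Expected offspring if breeding at age x = l(x) × F(x):
  age 2: 0.53 × 78 = 41.340
  age 3: 0.20 × 207 = 41.400
  age 4: 0.11 × 376 = 41.360
  age 5: 0.05 × 798 = 39.900
  age 6: 0.03 × 1380 = 41.400
  age 7: 0.01 × 4500 = 45.000
Maximum at age 7 (45.000).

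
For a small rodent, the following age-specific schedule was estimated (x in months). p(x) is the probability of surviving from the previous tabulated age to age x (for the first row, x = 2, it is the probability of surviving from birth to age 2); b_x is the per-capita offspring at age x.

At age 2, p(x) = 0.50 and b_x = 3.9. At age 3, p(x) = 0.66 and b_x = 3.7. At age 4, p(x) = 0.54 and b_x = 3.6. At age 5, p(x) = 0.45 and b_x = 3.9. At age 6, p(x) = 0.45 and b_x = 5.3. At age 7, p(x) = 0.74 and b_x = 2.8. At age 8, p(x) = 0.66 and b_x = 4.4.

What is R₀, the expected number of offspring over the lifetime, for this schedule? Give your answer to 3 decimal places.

Survivorship from birth: l_x = p_2·p_3·…·p_x.
  l_2 = 0.50000
  l_3 = 0.33000
  l_4 = 0.17820
  l_5 = 0.08019
  l_6 = 0.03609
  l_7 = 0.02670
  l_8 = 0.01762
R₀ = Σ l_x b_x:
  age 2: 0.50000 × 3.9 = 1.9500
  age 3: 0.33000 × 3.7 = 1.2210
  age 4: 0.17820 × 3.6 = 0.6415
  age 5: 0.08019 × 3.9 = 0.3127
  age 6: 0.03609 × 5.3 = 0.1913
  age 7: 0.02670 × 2.8 = 0.0748
  age 8: 0.01762 × 4.4 = 0.0775
R₀ = 1.9500 + 1.2210 + 0.6415 + 0.3127 + 0.1913 + 0.0748 + 0.0775 = 4.4688

4.469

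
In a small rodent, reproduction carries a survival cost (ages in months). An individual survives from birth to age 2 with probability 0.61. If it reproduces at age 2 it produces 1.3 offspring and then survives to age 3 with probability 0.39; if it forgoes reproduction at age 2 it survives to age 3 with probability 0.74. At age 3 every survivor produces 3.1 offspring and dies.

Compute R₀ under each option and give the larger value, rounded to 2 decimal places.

breed at age 2: R₀ = 0.61 × (1.3 + 0.39 × 3.1) = 0.61 × 2.5090 = 1.5305
delay to age 3: R₀ = 0.61 × (0.74 × 3.1) = 0.61 × 2.2940 = 1.3993
Higher: breed at age 2 (1.5305).

1.53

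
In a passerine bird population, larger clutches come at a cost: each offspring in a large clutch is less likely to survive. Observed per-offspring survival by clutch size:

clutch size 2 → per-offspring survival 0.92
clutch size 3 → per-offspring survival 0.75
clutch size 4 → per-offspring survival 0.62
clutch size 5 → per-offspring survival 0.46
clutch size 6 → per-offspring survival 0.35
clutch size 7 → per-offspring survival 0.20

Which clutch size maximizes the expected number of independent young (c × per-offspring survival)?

4

Expected independent young = c × s(c):
  c=2: 2 × 0.92 = 1.840
  c=3: 3 × 0.75 = 2.250
  c=4: 4 × 0.62 = 2.480
  c=5: 5 × 0.46 = 2.300
  c=6: 6 × 0.35 = 2.100
  c=7: 7 × 0.20 = 1.400
Maximum at c = 4 (2.480 independent young).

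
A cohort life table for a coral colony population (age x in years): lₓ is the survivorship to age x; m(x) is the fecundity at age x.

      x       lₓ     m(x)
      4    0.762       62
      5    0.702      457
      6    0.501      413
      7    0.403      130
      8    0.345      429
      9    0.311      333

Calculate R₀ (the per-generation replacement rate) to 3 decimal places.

878.929

R₀ = Σ lₓ m(x):
  age 4: 0.762 × 62 = 47.2440
  age 5: 0.702 × 457 = 320.8140
  age 6: 0.501 × 413 = 206.9130
  age 7: 0.403 × 130 = 52.3900
  age 8: 0.345 × 429 = 148.0050
  age 9: 0.311 × 333 = 103.5630
R₀ = 47.2440 + 320.8140 + 206.9130 + 52.3900 + 148.0050 + 103.5630 = 878.9290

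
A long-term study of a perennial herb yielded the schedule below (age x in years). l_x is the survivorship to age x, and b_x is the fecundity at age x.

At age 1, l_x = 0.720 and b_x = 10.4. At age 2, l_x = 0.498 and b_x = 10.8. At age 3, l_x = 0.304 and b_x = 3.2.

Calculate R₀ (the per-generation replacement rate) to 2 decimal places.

13.84

R₀ = Σ l_x b_x:
  age 1: 0.720 × 10.4 = 7.4880
  age 2: 0.498 × 10.8 = 5.3784
  age 3: 0.304 × 3.2 = 0.9728
R₀ = 7.4880 + 5.3784 + 0.9728 = 13.8392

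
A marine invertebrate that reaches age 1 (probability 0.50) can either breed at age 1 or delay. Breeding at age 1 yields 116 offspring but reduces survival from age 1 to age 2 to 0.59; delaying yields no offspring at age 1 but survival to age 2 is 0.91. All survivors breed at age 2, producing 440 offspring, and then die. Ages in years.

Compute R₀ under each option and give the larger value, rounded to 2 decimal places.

breed at age 1: R₀ = 0.50 × (116 + 0.59 × 440) = 0.50 × 375.6000 = 187.8000
delay to age 2: R₀ = 0.50 × (0.91 × 440) = 0.50 × 400.4000 = 200.2000
Higher: delay to age 2 (200.2000).

200.20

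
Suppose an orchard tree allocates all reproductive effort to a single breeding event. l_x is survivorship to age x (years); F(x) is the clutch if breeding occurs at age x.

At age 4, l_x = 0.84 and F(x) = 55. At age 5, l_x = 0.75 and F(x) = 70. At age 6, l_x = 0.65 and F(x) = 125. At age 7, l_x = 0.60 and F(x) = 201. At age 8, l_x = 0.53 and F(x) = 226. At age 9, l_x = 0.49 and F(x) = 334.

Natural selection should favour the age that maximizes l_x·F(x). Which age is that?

9

Expected offspring if breeding at age x = l_x × F(x):
  age 4: 0.84 × 55 = 46.200
  age 5: 0.75 × 70 = 52.500
  age 6: 0.65 × 125 = 81.250
  age 7: 0.60 × 201 = 120.600
  age 8: 0.53 × 226 = 119.780
  age 9: 0.49 × 334 = 163.660
Maximum at age 9 (163.660).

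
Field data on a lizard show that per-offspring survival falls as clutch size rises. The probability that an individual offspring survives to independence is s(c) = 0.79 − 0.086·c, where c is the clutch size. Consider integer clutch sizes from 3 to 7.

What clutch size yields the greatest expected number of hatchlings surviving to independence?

5

Expected hatchlings surviving to independence = c × s(c):
  c=3: 3 × 0.532 = 1.596
  c=4: 4 × 0.446 = 1.784
  c=5: 5 × 0.360 = 1.800
  c=6: 6 × 0.274 = 1.644
  c=7: 7 × 0.188 = 1.316
Maximum at c = 5 (1.800 hatchlings surviving to independence).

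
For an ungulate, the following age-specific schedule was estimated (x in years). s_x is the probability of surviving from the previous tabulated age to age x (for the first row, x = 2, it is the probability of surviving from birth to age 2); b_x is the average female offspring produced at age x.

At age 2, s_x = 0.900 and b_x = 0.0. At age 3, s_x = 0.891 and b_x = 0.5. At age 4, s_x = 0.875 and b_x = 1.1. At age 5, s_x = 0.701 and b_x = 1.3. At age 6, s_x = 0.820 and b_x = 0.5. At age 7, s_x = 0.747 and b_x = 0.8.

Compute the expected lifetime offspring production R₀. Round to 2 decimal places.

2.25

Survivorship from birth: l_x = s_2·s_3·…·s_x.
  l_2 = 0.90000
  l_3 = 0.80190
  l_4 = 0.70166
  l_5 = 0.49187
  l_6 = 0.40333
  l_7 = 0.30129
R₀ = Σ l_x b_x:
  age 2: 0.90000 × 0.0 = 0.0000
  age 3: 0.80190 × 0.5 = 0.4009
  age 4: 0.70166 × 1.1 = 0.7718
  age 5: 0.49187 × 1.3 = 0.6394
  age 6: 0.40333 × 0.5 = 0.2017
  age 7: 0.30129 × 0.8 = 0.2410
R₀ = 0.0000 + 0.4009 + 0.7718 + 0.6394 + 0.2017 + 0.2410 = 2.2549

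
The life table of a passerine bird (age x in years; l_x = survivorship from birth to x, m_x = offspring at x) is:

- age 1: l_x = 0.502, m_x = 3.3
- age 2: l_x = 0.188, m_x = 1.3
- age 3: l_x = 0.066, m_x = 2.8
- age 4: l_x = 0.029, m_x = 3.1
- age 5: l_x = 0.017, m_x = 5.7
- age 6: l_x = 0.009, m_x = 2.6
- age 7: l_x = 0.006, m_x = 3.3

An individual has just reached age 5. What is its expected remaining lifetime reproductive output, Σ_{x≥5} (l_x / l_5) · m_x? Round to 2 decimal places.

8.24

l_5 = 0.017. Conditional survival from age 5 to x is l_x / l_5.
  x=5: (0.017/0.017) × 5.7 = 5.7000
  x=6: (0.009/0.017) × 2.6 = 1.3765
  x=7: (0.006/0.017) × 3.3 = 1.1647
Sum = 5.7000 + 1.3765 + 1.1647 = 8.2412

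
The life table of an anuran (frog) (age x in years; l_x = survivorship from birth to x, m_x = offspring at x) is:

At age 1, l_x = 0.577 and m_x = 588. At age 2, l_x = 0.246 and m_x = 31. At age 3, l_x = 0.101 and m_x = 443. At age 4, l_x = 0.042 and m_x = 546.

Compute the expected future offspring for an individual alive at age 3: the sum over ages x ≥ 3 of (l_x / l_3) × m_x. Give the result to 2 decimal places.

l_3 = 0.101. Conditional survival from age 3 to x is l_x / l_3.
  x=3: (0.101/0.101) × 443 = 443.0000
  x=4: (0.042/0.101) × 546 = 227.0495
Sum = 443.0000 + 227.0495 = 670.0495

670.05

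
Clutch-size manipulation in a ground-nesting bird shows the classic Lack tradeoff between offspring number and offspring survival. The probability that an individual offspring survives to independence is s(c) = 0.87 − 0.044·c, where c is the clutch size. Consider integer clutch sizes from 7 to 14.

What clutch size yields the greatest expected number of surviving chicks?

10

Expected surviving chicks = c × s(c):
  c=7: 7 × 0.562 = 3.934
  c=8: 8 × 0.518 = 4.144
  c=9: 9 × 0.474 = 4.266
  c=10: 10 × 0.430 = 4.300
  c=11: 11 × 0.386 = 4.246
  c=12: 12 × 0.342 = 4.104
  c=13: 13 × 0.298 = 3.874
  c=14: 14 × 0.254 = 3.556
Maximum at c = 10 (4.300 surviving chicks).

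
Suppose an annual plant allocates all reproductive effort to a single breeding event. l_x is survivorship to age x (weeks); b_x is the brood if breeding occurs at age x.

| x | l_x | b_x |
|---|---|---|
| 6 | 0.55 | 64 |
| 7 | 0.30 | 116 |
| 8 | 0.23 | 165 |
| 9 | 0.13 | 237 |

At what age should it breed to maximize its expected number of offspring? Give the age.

8

Expected offspring if breeding at age x = l_x × b_x:
  age 6: 0.55 × 64 = 35.200
  age 7: 0.30 × 116 = 34.800
  age 8: 0.23 × 165 = 37.950
  age 9: 0.13 × 237 = 30.810
Maximum at age 8 (37.950).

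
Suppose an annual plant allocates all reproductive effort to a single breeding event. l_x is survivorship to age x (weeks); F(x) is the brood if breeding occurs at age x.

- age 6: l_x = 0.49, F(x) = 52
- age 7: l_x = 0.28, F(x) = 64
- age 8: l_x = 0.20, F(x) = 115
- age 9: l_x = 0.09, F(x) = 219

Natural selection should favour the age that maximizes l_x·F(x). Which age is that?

6

Expected offspring if breeding at age x = l_x × F(x):
  age 6: 0.49 × 52 = 25.480
  age 7: 0.28 × 64 = 17.920
  age 8: 0.20 × 115 = 23.000
  age 9: 0.09 × 219 = 19.710
Maximum at age 6 (25.480).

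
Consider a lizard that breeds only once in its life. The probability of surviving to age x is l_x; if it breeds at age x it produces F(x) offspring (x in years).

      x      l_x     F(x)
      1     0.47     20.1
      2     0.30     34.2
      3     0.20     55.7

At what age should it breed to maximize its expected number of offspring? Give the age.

Expected offspring if breeding at age x = l_x × F(x):
  age 1: 0.47 × 20.1 = 9.447
  age 2: 0.30 × 34.2 = 10.260
  age 3: 0.20 × 55.7 = 11.140
Maximum at age 3 (11.140).

3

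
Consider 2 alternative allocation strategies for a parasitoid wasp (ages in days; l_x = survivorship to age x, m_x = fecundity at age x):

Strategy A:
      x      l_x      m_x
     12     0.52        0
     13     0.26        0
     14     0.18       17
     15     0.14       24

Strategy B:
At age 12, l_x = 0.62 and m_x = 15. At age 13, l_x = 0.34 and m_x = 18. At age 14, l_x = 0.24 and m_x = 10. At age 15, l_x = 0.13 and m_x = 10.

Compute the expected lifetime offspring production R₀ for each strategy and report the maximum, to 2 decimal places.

19.12

Strategy A: R₀ = 0.52×0 + 0.26×0 + 0.18×17 + 0.14×24 = 6.4200
Strategy B: R₀ = 0.62×15 + 0.34×18 + 0.24×10 + 0.13×10 = 19.1200
Highest R₀: strategy B with 19.1200.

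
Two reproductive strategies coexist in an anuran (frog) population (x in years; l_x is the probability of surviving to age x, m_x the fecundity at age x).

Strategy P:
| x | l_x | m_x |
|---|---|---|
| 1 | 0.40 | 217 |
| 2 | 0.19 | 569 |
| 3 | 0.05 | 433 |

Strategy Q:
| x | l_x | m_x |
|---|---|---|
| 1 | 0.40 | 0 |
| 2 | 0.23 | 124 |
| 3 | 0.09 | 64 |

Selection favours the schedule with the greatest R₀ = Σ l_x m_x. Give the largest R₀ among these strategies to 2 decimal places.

216.56

Strategy P: R₀ = 0.40×217 + 0.19×569 + 0.05×433 = 216.5600
Strategy Q: R₀ = 0.40×0 + 0.23×124 + 0.09×64 = 34.2800
Highest R₀: strategy P with 216.5600.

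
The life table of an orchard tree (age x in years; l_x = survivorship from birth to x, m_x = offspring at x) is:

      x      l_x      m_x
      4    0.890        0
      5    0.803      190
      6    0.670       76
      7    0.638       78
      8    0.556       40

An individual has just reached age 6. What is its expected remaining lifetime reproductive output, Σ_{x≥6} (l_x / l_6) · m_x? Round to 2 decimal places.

183.47

l_6 = 0.670. Conditional survival from age 6 to x is l_x / l_6.
  x=6: (0.670/0.670) × 76 = 76.0000
  x=7: (0.638/0.670) × 78 = 74.2746
  x=8: (0.556/0.670) × 40 = 33.1940
Sum = 76.0000 + 74.2746 + 33.1940 = 183.4687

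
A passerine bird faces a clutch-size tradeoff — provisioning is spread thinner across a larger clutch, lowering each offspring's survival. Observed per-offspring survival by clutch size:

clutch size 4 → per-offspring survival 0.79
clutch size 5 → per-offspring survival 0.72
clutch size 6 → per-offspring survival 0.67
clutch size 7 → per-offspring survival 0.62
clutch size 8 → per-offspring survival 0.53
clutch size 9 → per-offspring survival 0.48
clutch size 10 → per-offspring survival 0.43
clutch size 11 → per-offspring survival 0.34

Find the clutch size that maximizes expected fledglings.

Expected fledglings = c × s(c):
  c=4: 4 × 0.79 = 3.160
  c=5: 5 × 0.72 = 3.600
  c=6: 6 × 0.67 = 4.020
  c=7: 7 × 0.62 = 4.340
  c=8: 8 × 0.53 = 4.240
  c=9: 9 × 0.48 = 4.320
  c=10: 10 × 0.43 = 4.300
  c=11: 11 × 0.34 = 3.740
Maximum at c = 7 (4.340 fledglings).

7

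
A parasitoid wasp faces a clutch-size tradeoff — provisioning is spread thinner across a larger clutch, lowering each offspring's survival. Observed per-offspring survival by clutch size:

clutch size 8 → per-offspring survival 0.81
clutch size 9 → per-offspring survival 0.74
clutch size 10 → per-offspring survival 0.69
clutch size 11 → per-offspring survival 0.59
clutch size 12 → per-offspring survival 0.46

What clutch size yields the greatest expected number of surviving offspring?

Expected surviving offspring = c × s(c):
  c=8: 8 × 0.81 = 6.480
  c=9: 9 × 0.74 = 6.660
  c=10: 10 × 0.69 = 6.900
  c=11: 11 × 0.59 = 6.490
  c=12: 12 × 0.46 = 5.520
Maximum at c = 10 (6.900 surviving offspring).

10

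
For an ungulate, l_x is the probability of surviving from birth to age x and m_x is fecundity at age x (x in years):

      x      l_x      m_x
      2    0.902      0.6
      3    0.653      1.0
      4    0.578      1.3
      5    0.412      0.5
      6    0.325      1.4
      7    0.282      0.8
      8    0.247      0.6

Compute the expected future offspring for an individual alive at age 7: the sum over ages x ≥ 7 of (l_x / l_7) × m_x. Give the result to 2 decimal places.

1.33

l_7 = 0.282. Conditional survival from age 7 to x is l_x / l_7.
  x=7: (0.282/0.282) × 0.8 = 0.8000
  x=8: (0.247/0.282) × 0.6 = 0.5255
Sum = 0.8000 + 0.5255 = 1.3255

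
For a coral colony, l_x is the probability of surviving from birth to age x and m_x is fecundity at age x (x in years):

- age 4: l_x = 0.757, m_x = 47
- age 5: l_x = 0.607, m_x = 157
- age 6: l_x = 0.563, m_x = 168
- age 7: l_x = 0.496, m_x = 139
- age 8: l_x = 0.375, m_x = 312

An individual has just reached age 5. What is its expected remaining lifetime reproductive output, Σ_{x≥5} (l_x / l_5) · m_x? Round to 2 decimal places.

l_5 = 0.607. Conditional survival from age 5 to x is l_x / l_5.
  x=5: (0.607/0.607) × 157 = 157.0000
  x=6: (0.563/0.607) × 168 = 155.8221
  x=7: (0.496/0.607) × 139 = 113.5815
  x=8: (0.375/0.607) × 312 = 192.7512
Sum = 157.0000 + 155.8221 + 113.5815 + 192.7512 = 619.1549

619.15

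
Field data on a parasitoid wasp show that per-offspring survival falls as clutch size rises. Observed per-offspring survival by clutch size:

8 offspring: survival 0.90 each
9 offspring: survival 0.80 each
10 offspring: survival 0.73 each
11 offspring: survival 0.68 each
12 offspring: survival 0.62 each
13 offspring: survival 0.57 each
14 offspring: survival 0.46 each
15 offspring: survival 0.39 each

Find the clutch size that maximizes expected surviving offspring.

11

Expected surviving offspring = c × s(c):
  c=8: 8 × 0.90 = 7.200
  c=9: 9 × 0.80 = 7.200
  c=10: 10 × 0.73 = 7.300
  c=11: 11 × 0.68 = 7.480
  c=12: 12 × 0.62 = 7.440
  c=13: 13 × 0.57 = 7.410
  c=14: 14 × 0.46 = 6.440
  c=15: 15 × 0.39 = 5.850
Maximum at c = 11 (7.480 surviving offspring).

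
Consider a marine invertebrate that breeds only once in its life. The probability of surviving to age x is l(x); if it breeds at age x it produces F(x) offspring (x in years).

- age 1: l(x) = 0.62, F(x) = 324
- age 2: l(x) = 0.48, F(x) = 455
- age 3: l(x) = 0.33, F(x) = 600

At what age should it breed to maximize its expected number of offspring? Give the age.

Expected offspring if breeding at age x = l(x) × F(x):
  age 1: 0.62 × 324 = 200.880
  age 2: 0.48 × 455 = 218.400
  age 3: 0.33 × 600 = 198.000
Maximum at age 2 (218.400).

2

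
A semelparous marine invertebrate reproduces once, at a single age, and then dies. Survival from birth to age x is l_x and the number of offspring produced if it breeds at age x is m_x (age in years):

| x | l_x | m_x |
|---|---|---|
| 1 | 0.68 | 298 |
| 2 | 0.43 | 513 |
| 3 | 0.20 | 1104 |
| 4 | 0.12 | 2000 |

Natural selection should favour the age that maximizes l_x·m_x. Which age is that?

4

Expected offspring if breeding at age x = l_x × m_x:
  age 1: 0.68 × 298 = 202.640
  age 2: 0.43 × 513 = 220.590
  age 3: 0.20 × 1104 = 220.800
  age 4: 0.12 × 2000 = 240.000
Maximum at age 4 (240.000).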